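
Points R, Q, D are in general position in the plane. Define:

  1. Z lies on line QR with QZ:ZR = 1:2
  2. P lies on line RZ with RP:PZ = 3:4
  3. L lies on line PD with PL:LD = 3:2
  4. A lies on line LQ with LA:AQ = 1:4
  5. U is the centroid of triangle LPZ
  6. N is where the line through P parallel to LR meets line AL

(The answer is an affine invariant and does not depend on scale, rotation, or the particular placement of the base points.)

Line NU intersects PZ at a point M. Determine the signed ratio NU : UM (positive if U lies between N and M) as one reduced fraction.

Set R = (0, 0), Q = (1, 0), D = (0, 1); any affine frame gives the same invariant.
1. Z lies on line QR with QZ:ZR = 1:2 ⇒ Z = (2/3, 0)
2. P lies on line RZ with RP:PZ = 3:4 ⇒ P = (2/7, 0)
3. L lies on line PD with PL:LD = 3:2 ⇒ L = (4/35, 3/5)
4. A lies on line LQ with LA:AQ = 1:4 ⇒ A = (51/175, 12/25)
5. U is the centroid of triangle LPZ ⇒ U = (16/45, 1/5)
6. N is where the line through P parallel to LR meets line AL ⇒ N = (18/49, 3/7)
line NU meets PZ at M = (29/84, 0)
U = N + t·(M−N) with t = 8/15, so NU:UM = 8/15:7/15

NU:UM = 8/7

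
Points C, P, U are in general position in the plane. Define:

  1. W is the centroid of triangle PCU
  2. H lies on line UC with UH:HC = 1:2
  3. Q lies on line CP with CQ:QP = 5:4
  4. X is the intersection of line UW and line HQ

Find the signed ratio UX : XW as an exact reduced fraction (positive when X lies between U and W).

UX:XW = -5

Work in coordinates with C = (0, 0), P = (1, 0), U = (0, 1).
1. W is the centroid of triangle PCU ⇒ W = (1/3, 1/3)
2. H lies on line UC with UH:HC = 1:2 ⇒ H = (0, 2/3)
3. Q lies on line CP with CQ:QP = 5:4 ⇒ Q = (5/9, 0)
4. X is the intersection of line UW and line HQ ⇒ X = (5/12, 1/6)
X = U + t·(W−U) with t = 5/4, so UX:XW = t:(1−t) = 5/4:-1/4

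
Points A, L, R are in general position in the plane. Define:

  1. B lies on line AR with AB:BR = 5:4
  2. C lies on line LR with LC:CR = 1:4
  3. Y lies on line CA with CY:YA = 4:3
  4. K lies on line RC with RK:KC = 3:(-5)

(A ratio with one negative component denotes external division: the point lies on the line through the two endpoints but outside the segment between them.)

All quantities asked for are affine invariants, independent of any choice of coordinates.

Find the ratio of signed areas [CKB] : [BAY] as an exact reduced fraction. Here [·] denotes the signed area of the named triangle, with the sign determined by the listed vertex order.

Work in coordinates with A = (0, 0), L = (1, 0), R = (0, 1).
1. B lies on line AR with AB:BR = 5:4 ⇒ B = (0, 5/9)
2. C lies on line LR with LC:CR = 1:4 ⇒ C = (4/5, 1/5)
3. Y lies on line CA with CY:YA = 4:3 ⇒ Y = (12/35, 3/35)
4. K lies on line RC with RK:KC = 3:(-5) ⇒ K = (-6/5, 11/5)
2·[CKB] = 8/9, 2·[BAY] = 4/21
[CKB]:[BAY] = 8/9:4/21 = 14/3

[CKB]:[BAY] = 14/3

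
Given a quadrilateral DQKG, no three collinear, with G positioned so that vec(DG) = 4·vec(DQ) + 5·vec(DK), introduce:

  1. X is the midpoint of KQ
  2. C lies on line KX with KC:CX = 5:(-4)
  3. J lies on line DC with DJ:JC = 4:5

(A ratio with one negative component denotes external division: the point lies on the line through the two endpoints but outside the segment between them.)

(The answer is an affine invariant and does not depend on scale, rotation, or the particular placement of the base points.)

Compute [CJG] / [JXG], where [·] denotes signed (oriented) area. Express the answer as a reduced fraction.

Choose coordinates D = (0, 0), Q = (1, 0), K = (0, 1), G = (4, 5).
1. X is the midpoint of KQ ⇒ X = (1/2, 1/2)
2. C lies on line KX with KC:CX = 5:(-4) ⇒ C = (5/2, -3/2)
3. J lies on line DC with DJ:JC = 4:5 ⇒ J = (10/9, -2/3)
2·[CJG] = -185/18, 2·[JXG] = -41/6
[CJG]:[JXG] = -185/18:-41/6 = 185/123

[CJG]:[JXG] = 185/123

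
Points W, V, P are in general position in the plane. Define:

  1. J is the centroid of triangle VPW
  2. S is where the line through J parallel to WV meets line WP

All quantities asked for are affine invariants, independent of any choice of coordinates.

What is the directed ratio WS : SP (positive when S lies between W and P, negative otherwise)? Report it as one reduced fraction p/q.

WS:SP = 1/2

Work in coordinates with W = (0, 0), V = (1, 0), P = (0, 1).
1. J is the centroid of triangle VPW ⇒ J = (1/3, 1/3)
2. S is where the line through J parallel to WV meets line WP ⇒ S = (0, 1/3)
S = W + t·(P−W) with t = 1/3, so WS:SP = t:(1−t) = 1/3:2/3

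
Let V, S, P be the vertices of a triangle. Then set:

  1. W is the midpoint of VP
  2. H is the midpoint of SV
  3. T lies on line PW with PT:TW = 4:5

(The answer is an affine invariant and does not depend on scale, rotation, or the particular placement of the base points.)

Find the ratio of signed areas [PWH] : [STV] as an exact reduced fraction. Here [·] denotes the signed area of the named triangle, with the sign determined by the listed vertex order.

Assign V = (0, 0), S = (1, 0), P = (0, 1) — the answer is frame-independent, so this choice is without loss of generality.
1. W is the midpoint of VP ⇒ W = (0, 1/2)
2. H is the midpoint of SV ⇒ H = (1/2, 0)
3. T lies on line PW with PT:TW = 4:5 ⇒ T = (0, 7/9)
2·[PWH] = 1/4, 2·[STV] = 7/9
[PWH]:[STV] = 1/4:7/9 = 9/28

[PWH]:[STV] = 9/28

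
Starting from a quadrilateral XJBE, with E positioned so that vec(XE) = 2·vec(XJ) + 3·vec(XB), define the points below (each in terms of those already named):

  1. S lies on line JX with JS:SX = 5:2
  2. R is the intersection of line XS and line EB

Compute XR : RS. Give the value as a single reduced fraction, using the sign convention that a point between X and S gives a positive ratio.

Assign X = (0, 0), J = (1, 0), B = (0, 1), E = (2, 3) — the answer is frame-independent, so this choice is without loss of generality.
1. S lies on line JX with JS:SX = 5:2 ⇒ S = (2/7, 0)
2. R is the intersection of line XS and line EB ⇒ R = (-1, 0)
R = X + t·(S−X) with t = -7/2, so XR:RS = t:(1−t) = -7/2:9/2

XR:RS = -7/9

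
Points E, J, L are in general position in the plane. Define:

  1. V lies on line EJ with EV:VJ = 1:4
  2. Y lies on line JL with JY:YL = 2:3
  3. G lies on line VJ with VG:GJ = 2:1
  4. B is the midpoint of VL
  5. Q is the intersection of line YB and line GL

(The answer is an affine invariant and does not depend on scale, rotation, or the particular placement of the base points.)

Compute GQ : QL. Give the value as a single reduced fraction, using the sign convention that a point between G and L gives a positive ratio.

Assign E = (0, 0), J = (1, 0), L = (0, 1) — the answer is frame-independent, so this choice is without loss of generality.
1. V lies on line EJ with EV:VJ = 1:4 ⇒ V = (1/5, 0)
2. Y lies on line JL with JY:YL = 2:3 ⇒ Y = (3/5, 2/5)
3. G lies on line VJ with VG:GJ = 2:1 ⇒ G = (11/15, 0)
4. B is the midpoint of VL ⇒ B = (1/10, 1/2)
5. Q is the intersection of line YB and line GL ⇒ Q = (33/80, 7/16)
Q = G + t·(L−G) with t = 7/16, so GQ:QL = t:(1−t) = 7/16:9/16

GQ:QL = 7/9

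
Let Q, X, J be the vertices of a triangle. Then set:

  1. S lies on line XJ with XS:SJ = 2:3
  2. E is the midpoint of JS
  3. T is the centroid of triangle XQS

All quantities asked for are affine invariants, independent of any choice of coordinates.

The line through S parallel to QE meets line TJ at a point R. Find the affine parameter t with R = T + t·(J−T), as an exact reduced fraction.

t = 1/19

Set Q = (0, 0), X = (1, 0), J = (0, 1); any affine frame gives the same invariant.
1. S lies on line XJ with XS:SJ = 2:3 ⇒ S = (3/5, 2/5)
2. E is the midpoint of JS ⇒ E = (3/10, 7/10)
3. T is the centroid of triangle XQS ⇒ T = (8/15, 2/15)
through S parallel to QE: direction (3/10, 7/10); meets TJ at R = (48/95, 17/95)
R = T + t·(J−T) with t = 1/19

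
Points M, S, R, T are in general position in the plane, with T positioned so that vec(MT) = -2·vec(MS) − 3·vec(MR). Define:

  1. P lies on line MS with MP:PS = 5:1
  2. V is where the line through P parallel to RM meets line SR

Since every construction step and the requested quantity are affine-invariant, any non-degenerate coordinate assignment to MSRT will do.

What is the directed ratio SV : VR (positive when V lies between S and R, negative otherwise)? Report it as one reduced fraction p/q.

Set M = (0, 0), S = (1, 0), R = (0, 1), T = (-2, -3); any affine frame gives the same invariant.
1. P lies on line MS with MP:PS = 5:1 ⇒ P = (5/6, 0)
2. V is where the line through P parallel to RM meets line SR ⇒ V = (5/6, 1/6)
V = S + t·(R−S) with t = 1/6, so SV:VR = t:(1−t) = 1/6:5/6

SV:VR = 1/5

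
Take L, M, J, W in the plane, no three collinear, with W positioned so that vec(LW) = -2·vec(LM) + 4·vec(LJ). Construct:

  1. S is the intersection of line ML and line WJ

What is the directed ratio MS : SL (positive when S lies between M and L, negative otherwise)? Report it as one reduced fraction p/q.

Assign L = (0, 0), M = (1, 0), J = (0, 1), W = (-2, 4) — the answer is frame-independent, so this choice is without loss of generality.
1. S is the intersection of line ML and line WJ ⇒ S = (2/3, 0)
S = M + t·(L−M) with t = 1/3, so MS:SL = t:(1−t) = 1/3:2/3

MS:SL = 1/2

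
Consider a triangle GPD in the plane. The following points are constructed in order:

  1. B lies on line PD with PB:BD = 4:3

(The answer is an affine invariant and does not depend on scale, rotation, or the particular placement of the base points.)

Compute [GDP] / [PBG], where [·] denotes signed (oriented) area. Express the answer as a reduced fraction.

[GDP]:[PBG] = -7/4

Assign G = (0, 0), P = (1, 0), D = (0, 1) — the answer is frame-independent, so this choice is without loss of generality.
1. B lies on line PD with PB:BD = 4:3 ⇒ B = (3/7, 4/7)
2·[GDP] = -1, 2·[PBG] = 4/7
[GDP]:[PBG] = -1:4/7 = -7/4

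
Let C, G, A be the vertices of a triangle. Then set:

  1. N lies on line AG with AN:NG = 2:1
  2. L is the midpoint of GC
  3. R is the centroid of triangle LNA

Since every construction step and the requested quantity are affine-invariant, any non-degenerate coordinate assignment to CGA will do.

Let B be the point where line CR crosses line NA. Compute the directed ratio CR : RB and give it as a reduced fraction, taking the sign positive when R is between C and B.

Assign C = (0, 0), G = (1, 0), A = (0, 1) — the answer is frame-independent, so this choice is without loss of generality.
1. N lies on line AG with AN:NG = 2:1 ⇒ N = (2/3, 1/3)
2. L is the midpoint of GC ⇒ L = (1/2, 0)
3. R is the centroid of triangle LNA ⇒ R = (7/18, 4/9)
line CR meets NA at B = (7/15, 8/15)
R = C + t·(B−C) with t = 5/6, so CR:RB = 5/6:1/6

CR:RB = 5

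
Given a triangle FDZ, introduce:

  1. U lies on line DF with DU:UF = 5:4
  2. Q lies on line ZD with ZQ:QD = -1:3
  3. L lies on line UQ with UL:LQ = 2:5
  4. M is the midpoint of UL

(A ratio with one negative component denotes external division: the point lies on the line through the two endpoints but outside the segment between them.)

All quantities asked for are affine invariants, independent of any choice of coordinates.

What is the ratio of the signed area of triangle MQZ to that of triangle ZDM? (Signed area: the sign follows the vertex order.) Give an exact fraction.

Work in coordinates with F = (0, 0), D = (1, 0), Z = (0, 1).
1. U lies on line DF with DU:UF = 5:4 ⇒ U = (4/9, 0)
2. Q lies on line ZD with ZQ:QD = -1:3 ⇒ Q = (-1/2, 3/2)
3. L lies on line UQ with UL:LQ = 2:5 ⇒ L = (11/63, 3/7)
4. M is the midpoint of UL ⇒ M = (13/42, 3/14)
2·[MQZ] = -5/21, 2·[ZDM] = -10/21
[MQZ]:[ZDM] = -5/21:-10/21 = 1/2

[MQZ]:[ZDM] = 1/2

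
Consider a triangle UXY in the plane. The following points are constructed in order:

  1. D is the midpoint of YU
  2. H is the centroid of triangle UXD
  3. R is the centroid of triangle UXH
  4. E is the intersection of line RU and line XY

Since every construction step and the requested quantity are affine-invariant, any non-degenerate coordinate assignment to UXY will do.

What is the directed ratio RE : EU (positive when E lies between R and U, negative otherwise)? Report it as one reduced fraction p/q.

RE:EU = -1/2

Assign U = (0, 0), X = (1, 0), Y = (0, 1) — the answer is frame-independent, so this choice is without loss of generality.
1. D is the midpoint of YU ⇒ D = (0, 1/2)
2. H is the centroid of triangle UXD ⇒ H = (1/3, 1/6)
3. R is the centroid of triangle UXH ⇒ R = (4/9, 1/18)
4. E is the intersection of line RU and line XY ⇒ E = (8/9, 1/9)
E = R + t·(U−R) with t = -1, so RE:EU = t:(1−t) = -1:2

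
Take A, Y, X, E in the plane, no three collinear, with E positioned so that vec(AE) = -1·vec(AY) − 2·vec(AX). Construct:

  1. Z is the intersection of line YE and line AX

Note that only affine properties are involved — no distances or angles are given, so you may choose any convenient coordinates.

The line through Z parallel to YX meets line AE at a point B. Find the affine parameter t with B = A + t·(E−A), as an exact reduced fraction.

Set A = (0, 0), Y = (1, 0), X = (0, 1), E = (-1, -2); any affine frame gives the same invariant.
1. Z is the intersection of line YE and line AX ⇒ Z = (0, -1)
through Z parallel to YX: direction (-1, 1); meets AE at B = (-1/3, -2/3)
B = A + t·(E−A) with t = 1/3

t = 1/3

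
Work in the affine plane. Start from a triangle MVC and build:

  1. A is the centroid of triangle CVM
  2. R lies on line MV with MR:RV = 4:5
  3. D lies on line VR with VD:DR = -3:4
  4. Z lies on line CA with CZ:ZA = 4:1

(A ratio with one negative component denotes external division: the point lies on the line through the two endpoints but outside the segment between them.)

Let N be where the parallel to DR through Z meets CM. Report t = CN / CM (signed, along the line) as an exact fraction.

t = 8/15

Assign M = (0, 0), V = (1, 0), C = (0, 1) — the answer is frame-independent, so this choice is without loss of generality.
1. A is the centroid of triangle CVM ⇒ A = (1/3, 1/3)
2. R lies on line MV with MR:RV = 4:5 ⇒ R = (4/9, 0)
3. D lies on line VR with VD:DR = -3:4 ⇒ D = (8/3, 0)
4. Z lies on line CA with CZ:ZA = 4:1 ⇒ Z = (4/15, 7/15)
through Z parallel to DR: direction (-20/9, 0); meets CM at N = (0, 7/15)
N = C + t·(M−C) with t = 8/15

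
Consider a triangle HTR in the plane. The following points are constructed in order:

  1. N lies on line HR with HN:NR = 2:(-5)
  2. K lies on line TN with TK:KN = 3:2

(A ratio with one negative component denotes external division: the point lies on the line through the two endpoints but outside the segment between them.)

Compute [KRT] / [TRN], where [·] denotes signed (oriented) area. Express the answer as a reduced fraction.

Set H = (0, 0), T = (1, 0), R = (0, 1); any affine frame gives the same invariant.
1. N lies on line HR with HN:NR = 2:(-5) ⇒ N = (0, -2/3)
2. K lies on line TN with TK:KN = 3:2 ⇒ K = (2/5, -2/5)
2·[KRT] = -1, 2·[TRN] = 5/3
[KRT]:[TRN] = -1:5/3 = -3/5

[KRT]:[TRN] = -3/5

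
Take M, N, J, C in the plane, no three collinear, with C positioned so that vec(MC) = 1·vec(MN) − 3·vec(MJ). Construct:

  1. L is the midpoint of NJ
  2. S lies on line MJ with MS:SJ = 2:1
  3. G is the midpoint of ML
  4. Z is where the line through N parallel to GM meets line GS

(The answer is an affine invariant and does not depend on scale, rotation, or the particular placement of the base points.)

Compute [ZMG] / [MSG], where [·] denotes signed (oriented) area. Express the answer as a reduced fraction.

Set M = (0, 0), N = (1, 0), J = (0, 1), C = (1, -3); any affine frame gives the same invariant.
1. L is the midpoint of NJ ⇒ L = (1/2, 1/2)
2. S lies on line MJ with MS:SJ = 2:1 ⇒ S = (0, 2/3)
3. G is the midpoint of ML ⇒ G = (1/4, 1/4)
4. Z is where the line through N parallel to GM meets line GS ⇒ Z = (5/8, -3/8)
2·[ZMG] = -1/4, 2·[MSG] = -1/6
[ZMG]:[MSG] = -1/4:-1/6 = 3/2

[ZMG]:[MSG] = 3/2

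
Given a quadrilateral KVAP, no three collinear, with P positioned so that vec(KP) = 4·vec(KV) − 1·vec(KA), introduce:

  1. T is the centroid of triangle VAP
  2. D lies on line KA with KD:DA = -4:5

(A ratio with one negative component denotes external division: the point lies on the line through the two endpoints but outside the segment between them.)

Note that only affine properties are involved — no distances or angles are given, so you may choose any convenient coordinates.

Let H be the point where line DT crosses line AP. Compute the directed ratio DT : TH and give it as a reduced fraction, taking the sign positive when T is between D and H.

DT:TH = 29

Assign K = (0, 0), V = (1, 0), A = (0, 1), P = (4, -1) — the answer is frame-independent, so this choice is without loss of generality.
1. T is the centroid of triangle VAP ⇒ T = (5/3, 0)
2. D lies on line KA with KD:DA = -4:5 ⇒ D = (0, -4)
line DT meets AP at H = (50/29, 4/29)
T = D + t·(H−D) with t = 29/30, so DT:TH = 29/30:1/30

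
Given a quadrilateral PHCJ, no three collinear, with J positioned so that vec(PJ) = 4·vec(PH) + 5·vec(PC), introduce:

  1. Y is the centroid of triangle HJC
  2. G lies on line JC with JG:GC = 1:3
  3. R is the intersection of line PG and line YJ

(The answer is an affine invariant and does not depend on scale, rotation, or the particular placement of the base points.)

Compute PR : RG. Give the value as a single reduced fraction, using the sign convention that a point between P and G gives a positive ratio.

PR:RG = -1/2

Choose coordinates P = (0, 0), H = (1, 0), C = (0, 1), J = (4, 5).
1. Y is the centroid of triangle HJC ⇒ Y = (5/3, 2)
2. G lies on line JC with JG:GC = 1:3 ⇒ G = (3, 4)
3. R is the intersection of line PG and line YJ ⇒ R = (-3, -4)
R = P + t·(G−P) with t = -1, so PR:RG = t:(1−t) = -1:2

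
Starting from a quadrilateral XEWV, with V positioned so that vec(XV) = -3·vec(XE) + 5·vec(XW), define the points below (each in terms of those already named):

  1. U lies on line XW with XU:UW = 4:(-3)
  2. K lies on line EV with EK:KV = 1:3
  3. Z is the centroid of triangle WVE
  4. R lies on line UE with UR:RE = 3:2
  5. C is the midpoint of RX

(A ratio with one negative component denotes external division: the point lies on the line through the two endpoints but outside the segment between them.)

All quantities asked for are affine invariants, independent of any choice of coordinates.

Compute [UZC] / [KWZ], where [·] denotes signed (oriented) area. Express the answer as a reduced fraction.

[UZC]:[KWZ] = -82/5

Set X = (0, 0), E = (1, 0), W = (0, 1), V = (-3, 5); any affine frame gives the same invariant.
1. U lies on line XW with XU:UW = 4:(-3) ⇒ U = (0, 4)
2. K lies on line EV with EK:KV = 1:3 ⇒ K = (0, 5/4)
3. Z is the centroid of triangle WVE ⇒ Z = (-2/3, 2)
4. R lies on line UE with UR:RE = 3:2 ⇒ R = (3/5, 8/5)
5. C is the midpoint of RX ⇒ C = (3/10, 4/5)
2·[UZC] = 41/15, 2·[KWZ] = -1/6
[UZC]:[KWZ] = 41/15:-1/6 = -82/5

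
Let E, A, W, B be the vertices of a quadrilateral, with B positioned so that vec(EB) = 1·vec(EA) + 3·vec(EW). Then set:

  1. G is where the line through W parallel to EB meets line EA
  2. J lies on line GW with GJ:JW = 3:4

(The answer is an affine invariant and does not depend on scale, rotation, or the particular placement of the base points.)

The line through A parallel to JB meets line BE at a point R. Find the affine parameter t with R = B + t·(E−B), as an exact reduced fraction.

Work in coordinates with E = (0, 0), A = (1, 0), W = (0, 1), B = (1, 3).
1. G is where the line through W parallel to EB meets line EA ⇒ G = (-1/3, 0)
2. J lies on line GW with GJ:JW = 3:4 ⇒ J = (-4/21, 3/7)
through A parallel to JB: direction (25/21, 18/7); meets BE at R = (-18/7, -54/7)
R = B + t·(E−B) with t = 25/7

t = 25/7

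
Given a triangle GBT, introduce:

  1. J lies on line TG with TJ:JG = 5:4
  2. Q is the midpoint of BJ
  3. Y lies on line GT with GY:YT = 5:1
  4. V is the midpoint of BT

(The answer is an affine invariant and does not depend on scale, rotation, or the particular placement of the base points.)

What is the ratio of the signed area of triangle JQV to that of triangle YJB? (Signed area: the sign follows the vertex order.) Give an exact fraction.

Assign G = (0, 0), B = (1, 0), T = (0, 1) — the answer is frame-independent, so this choice is without loss of generality.
1. J lies on line TG with TJ:JG = 5:4 ⇒ J = (0, 4/9)
2. Q is the midpoint of BJ ⇒ Q = (1/2, 2/9)
3. Y lies on line GT with GY:YT = 5:1 ⇒ Y = (0, 5/6)
4. V is the midpoint of BT ⇒ V = (1/2, 1/2)
2·[JQV] = 5/36, 2·[YJB] = 7/18
[JQV]:[YJB] = 5/36:7/18 = 5/14

[JQV]:[YJB] = 5/14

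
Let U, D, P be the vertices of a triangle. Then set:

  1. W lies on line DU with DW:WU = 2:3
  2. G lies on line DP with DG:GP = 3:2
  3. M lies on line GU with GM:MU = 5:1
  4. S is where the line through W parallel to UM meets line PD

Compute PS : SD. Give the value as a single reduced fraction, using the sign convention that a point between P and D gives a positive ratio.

PS:SD = 19/6

Choose coordinates U = (0, 0), D = (1, 0), P = (0, 1).
1. W lies on line DU with DW:WU = 2:3 ⇒ W = (3/5, 0)
2. G lies on line DP with DG:GP = 3:2 ⇒ G = (2/5, 3/5)
3. M lies on line GU with GM:MU = 5:1 ⇒ M = (1/15, 1/10)
4. S is where the line through W parallel to UM meets line PD ⇒ S = (19/25, 6/25)
S = P + t·(D−P) with t = 19/25, so PS:SD = t:(1−t) = 19/25:6/25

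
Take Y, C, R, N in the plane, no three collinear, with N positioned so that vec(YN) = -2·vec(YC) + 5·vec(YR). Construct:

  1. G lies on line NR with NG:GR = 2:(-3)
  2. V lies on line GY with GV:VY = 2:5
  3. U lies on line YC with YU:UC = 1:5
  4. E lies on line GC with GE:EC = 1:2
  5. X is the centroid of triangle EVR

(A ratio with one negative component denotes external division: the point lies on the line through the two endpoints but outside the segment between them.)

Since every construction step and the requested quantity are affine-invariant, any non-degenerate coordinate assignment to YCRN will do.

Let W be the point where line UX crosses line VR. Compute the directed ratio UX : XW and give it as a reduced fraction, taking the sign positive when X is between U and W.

Work in coordinates with Y = (0, 0), C = (1, 0), R = (0, 1), N = (-2, 5).
1. G lies on line NR with NG:GR = 2:(-3) ⇒ G = (-6, 13)
2. V lies on line GY with GV:VY = 2:5 ⇒ V = (-30/7, 65/7)
3. U lies on line YC with YU:UC = 1:5 ⇒ U = (1/6, 0)
4. E lies on line GC with GE:EC = 1:2 ⇒ E = (-11/3, 26/3)
5. X is the centroid of triangle EVR ⇒ X = (-167/63, 398/63)
line UX meets VR at W = (-667/329, 24278/4935)
X = U + t·(W−U) with t = 235/183, so UX:XW = 235/183:-52/183

UX:XW = -235/52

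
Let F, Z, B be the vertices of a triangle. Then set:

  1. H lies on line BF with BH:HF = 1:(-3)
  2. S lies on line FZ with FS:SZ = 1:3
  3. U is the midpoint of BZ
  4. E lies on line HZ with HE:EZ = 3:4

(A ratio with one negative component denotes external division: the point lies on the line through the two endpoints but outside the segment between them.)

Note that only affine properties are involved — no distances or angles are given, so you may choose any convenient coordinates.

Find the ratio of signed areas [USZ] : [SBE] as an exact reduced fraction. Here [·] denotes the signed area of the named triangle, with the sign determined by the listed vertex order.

[USZ]:[SBE] = -21/22

Assign F = (0, 0), Z = (1, 0), B = (0, 1) — the answer is frame-independent, so this choice is without loss of generality.
1. H lies on line BF with BH:HF = 1:(-3) ⇒ H = (0, 3/2)
2. S lies on line FZ with FS:SZ = 1:3 ⇒ S = (1/4, 0)
3. U is the midpoint of BZ ⇒ U = (1/2, 1/2)
4. E lies on line HZ with HE:EZ = 3:4 ⇒ E = (3/7, 6/7)
2·[USZ] = 3/8, 2·[SBE] = -11/28
[USZ]:[SBE] = 3/8:-11/28 = -21/22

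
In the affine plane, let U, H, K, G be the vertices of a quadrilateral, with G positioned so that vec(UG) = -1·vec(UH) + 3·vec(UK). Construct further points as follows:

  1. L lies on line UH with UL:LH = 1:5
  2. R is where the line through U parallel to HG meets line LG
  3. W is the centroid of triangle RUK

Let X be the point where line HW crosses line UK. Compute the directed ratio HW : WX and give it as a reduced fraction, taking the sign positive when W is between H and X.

HW:WX = 13/2

Set U = (0, 0), H = (1, 0), K = (0, 1), G = (-1, 3); any affine frame gives the same invariant.
1. L lies on line UH with UL:LH = 1:5 ⇒ L = (1/6, 0)
2. R is where the line through U parallel to HG meets line LG ⇒ R = (2/5, -3/5)
3. W is the centroid of triangle RUK ⇒ W = (2/15, 2/15)
line HW meets UK at X = (0, 2/13)
W = H + t·(X−H) with t = 13/15, so HW:WX = 13/15:2/15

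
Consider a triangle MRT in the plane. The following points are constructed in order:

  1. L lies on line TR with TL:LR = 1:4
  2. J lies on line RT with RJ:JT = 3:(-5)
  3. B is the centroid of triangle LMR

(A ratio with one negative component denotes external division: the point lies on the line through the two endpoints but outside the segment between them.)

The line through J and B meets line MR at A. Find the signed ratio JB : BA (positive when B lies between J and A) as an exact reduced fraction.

JB:BA = -53/8

Work in coordinates with M = (0, 0), R = (1, 0), T = (0, 1).
1. L lies on line TR with TL:LR = 1:4 ⇒ L = (1/5, 4/5)
2. J lies on line RT with RJ:JT = 3:(-5) ⇒ J = (5/2, -3/2)
3. B is the centroid of triangle LMR ⇒ B = (2/5, 4/15)
line JB meets MR at A = (38/53, 0)
B = J + t·(A−J) with t = 53/45, so JB:BA = 53/45:-8/45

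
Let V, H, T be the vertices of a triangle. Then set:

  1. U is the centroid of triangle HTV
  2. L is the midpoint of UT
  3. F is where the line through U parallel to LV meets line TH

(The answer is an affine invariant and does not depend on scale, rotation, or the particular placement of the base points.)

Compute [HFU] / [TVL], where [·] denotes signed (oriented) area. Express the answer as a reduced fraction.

Choose coordinates V = (0, 0), H = (1, 0), T = (0, 1).
1. U is the centroid of triangle HTV ⇒ U = (1/3, 1/3)
2. L is the midpoint of UT ⇒ L = (1/6, 2/3)
3. F is where the line through U parallel to LV meets line TH ⇒ F = (2/5, 3/5)
2·[HFU] = 1/5, 2·[TVL] = 1/6
[HFU]:[TVL] = 1/5:1/6 = 6/5

[HFU]:[TVL] = 6/5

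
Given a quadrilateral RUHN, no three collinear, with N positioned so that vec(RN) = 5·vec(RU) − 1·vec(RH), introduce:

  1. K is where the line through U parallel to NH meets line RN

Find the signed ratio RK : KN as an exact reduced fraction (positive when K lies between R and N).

Work in coordinates with R = (0, 0), U = (1, 0), H = (0, 1), N = (5, -1).
1. K is where the line through U parallel to NH meets line RN ⇒ K = (2, -2/5)
K = R + t·(N−R) with t = 2/5, so RK:KN = t:(1−t) = 2/5:3/5

RK:KN = 2/3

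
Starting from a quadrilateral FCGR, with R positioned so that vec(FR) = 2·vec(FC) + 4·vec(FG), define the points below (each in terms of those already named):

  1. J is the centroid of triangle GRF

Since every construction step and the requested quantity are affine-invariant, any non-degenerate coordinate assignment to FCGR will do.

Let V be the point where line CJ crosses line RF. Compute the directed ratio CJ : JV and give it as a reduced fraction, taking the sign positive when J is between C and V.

CJ:JV = -7

Choose coordinates F = (0, 0), C = (1, 0), G = (0, 1), R = (2, 4).
1. J is the centroid of triangle GRF ⇒ J = (2/3, 5/3)
line CJ meets RF at V = (5/7, 10/7)
J = C + t·(V−C) with t = 7/6, so CJ:JV = 7/6:-1/6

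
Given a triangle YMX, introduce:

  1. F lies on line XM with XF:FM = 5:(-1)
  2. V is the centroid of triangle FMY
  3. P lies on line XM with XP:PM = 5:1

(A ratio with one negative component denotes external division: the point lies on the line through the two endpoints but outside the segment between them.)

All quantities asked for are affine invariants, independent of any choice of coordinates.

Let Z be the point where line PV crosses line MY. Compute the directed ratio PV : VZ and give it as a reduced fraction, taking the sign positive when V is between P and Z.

Assign Y = (0, 0), M = (1, 0), X = (0, 1) — the answer is frame-independent, so this choice is without loss of generality.
1. F lies on line XM with XF:FM = 5:(-1) ⇒ F = (5/4, -1/4)
2. V is the centroid of triangle FMY ⇒ V = (3/4, -1/12)
3. P lies on line XM with XP:PM = 5:1 ⇒ P = (5/6, 1/6)
line PV meets MY at Z = (7/9, 0)
V = P + t·(Z−P) with t = 3/2, so PV:VZ = 3/2:-1/2

PV:VZ = -3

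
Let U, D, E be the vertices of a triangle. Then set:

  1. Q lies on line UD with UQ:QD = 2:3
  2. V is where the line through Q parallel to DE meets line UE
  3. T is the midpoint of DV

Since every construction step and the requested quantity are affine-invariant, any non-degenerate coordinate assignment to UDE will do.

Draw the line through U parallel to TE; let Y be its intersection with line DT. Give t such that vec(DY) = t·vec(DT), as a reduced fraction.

Work in coordinates with U = (0, 0), D = (1, 0), E = (0, 1).
1. Q lies on line UD with UQ:QD = 2:3 ⇒ Q = (2/5, 0)
2. V is where the line through Q parallel to DE meets line UE ⇒ V = (0, 2/5)
3. T is the midpoint of DV ⇒ T = (1/2, 1/5)
through U parallel to TE: direction (-1/2, 4/5); meets DT at Y = (-1/3, 8/15)
Y = D + t·(T−D) with t = 8/3

t = 8/3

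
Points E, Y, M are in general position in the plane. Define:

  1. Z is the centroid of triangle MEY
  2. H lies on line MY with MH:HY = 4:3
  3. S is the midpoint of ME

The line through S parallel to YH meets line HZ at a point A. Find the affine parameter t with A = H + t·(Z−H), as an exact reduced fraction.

t = 3/2

Work in coordinates with E = (0, 0), Y = (1, 0), M = (0, 1).
1. Z is the centroid of triangle MEY ⇒ Z = (1/3, 1/3)
2. H lies on line MY with MH:HY = 4:3 ⇒ H = (4/7, 3/7)
3. S is the midpoint of ME ⇒ S = (0, 1/2)
through S parallel to YH: direction (-3/7, 3/7); meets HZ at A = (3/14, 2/7)
A = H + t·(Z−H) with t = 3/2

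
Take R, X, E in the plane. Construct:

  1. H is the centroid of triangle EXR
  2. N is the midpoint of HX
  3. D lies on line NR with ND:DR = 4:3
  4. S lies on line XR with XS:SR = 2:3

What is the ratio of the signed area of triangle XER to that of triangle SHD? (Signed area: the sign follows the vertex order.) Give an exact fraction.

[XER]:[SHD] = 35/3

Assign R = (0, 0), X = (1, 0), E = (0, 1) — the answer is frame-independent, so this choice is without loss of generality.
1. H is the centroid of triangle EXR ⇒ H = (1/3, 1/3)
2. N is the midpoint of HX ⇒ N = (2/3, 1/6)
3. D lies on line NR with ND:DR = 4:3 ⇒ D = (2/7, 1/14)
4. S lies on line XR with XS:SR = 2:3 ⇒ S = (3/5, 0)
2·[XER] = 1, 2·[SHD] = 3/35
[XER]:[SHD] = 1:3/35 = 35/3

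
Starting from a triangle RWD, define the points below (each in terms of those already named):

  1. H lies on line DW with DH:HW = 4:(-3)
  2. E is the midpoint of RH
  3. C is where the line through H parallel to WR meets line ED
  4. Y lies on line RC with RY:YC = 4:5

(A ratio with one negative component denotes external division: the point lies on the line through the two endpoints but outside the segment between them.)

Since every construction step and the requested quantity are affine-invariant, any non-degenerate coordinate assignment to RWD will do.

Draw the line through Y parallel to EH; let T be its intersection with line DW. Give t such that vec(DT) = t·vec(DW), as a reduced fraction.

Assign R = (0, 0), W = (1, 0), D = (0, 1) — the answer is frame-independent, so this choice is without loss of generality.
1. H lies on line DW with DH:HW = 4:(-3) ⇒ H = (4, -3)
2. E is the midpoint of RH ⇒ E = (2, -3/2)
3. C is where the line through H parallel to WR meets line ED ⇒ C = (16/5, -3)
4. Y lies on line RC with RY:YC = 4:5 ⇒ Y = (64/45, -4/3)
through Y parallel to EH: direction (2, -3/2); meets DW at T = (76/15, -61/15)
T = D + t·(W−D) with t = 76/15

t = 76/15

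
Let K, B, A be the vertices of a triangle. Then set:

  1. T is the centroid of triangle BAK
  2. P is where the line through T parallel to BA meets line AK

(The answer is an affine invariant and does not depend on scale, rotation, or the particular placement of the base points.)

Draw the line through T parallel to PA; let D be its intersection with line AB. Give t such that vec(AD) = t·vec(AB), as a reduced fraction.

Assign K = (0, 0), B = (1, 0), A = (0, 1) — the answer is frame-independent, so this choice is without loss of generality.
1. T is the centroid of triangle BAK ⇒ T = (1/3, 1/3)
2. P is where the line through T parallel to BA meets line AK ⇒ P = (0, 2/3)
through T parallel to PA: direction (0, 1/3); meets AB at D = (1/3, 2/3)
D = A + t·(B−A) with t = 1/3

t = 1/3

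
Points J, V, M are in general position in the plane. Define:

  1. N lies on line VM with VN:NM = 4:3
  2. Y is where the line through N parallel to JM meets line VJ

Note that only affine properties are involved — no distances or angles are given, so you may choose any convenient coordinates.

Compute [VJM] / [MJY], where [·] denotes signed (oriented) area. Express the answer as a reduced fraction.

[VJM]:[MJY] = -7/3

Choose coordinates J = (0, 0), V = (1, 0), M = (0, 1).
1. N lies on line VM with VN:NM = 4:3 ⇒ N = (3/7, 4/7)
2. Y is where the line through N parallel to JM meets line VJ ⇒ Y = (3/7, 0)
2·[VJM] = -1, 2·[MJY] = 3/7
[VJM]:[MJY] = -1:3/7 = -7/3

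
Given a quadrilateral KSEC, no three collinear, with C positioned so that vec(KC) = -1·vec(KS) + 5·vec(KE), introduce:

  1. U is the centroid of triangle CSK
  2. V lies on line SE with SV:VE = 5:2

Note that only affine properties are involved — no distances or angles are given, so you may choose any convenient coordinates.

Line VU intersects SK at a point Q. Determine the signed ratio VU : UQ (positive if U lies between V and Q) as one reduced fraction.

VU:UQ = -4/7

Set K = (0, 0), S = (1, 0), E = (0, 1), C = (-1, 5); any affine frame gives the same invariant.
1. U is the centroid of triangle CSK ⇒ U = (0, 5/3)
2. V lies on line SE with SV:VE = 5:2 ⇒ V = (2/7, 5/7)
line VU meets SK at Q = (1/2, 0)
U = V + t·(Q−V) with t = -4/3, so VU:UQ = -4/3:7/3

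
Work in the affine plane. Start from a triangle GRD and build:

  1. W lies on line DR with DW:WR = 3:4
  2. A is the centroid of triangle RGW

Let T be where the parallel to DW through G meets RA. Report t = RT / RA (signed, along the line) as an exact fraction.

Work in coordinates with G = (0, 0), R = (1, 0), D = (0, 1).
1. W lies on line DR with DW:WR = 3:4 ⇒ W = (3/7, 4/7)
2. A is the centroid of triangle RGW ⇒ A = (10/21, 4/21)
through G parallel to DW: direction (3/7, -3/7); meets RA at T = (-4/7, 4/7)
T = R + t·(A−R) with t = 3

t = 3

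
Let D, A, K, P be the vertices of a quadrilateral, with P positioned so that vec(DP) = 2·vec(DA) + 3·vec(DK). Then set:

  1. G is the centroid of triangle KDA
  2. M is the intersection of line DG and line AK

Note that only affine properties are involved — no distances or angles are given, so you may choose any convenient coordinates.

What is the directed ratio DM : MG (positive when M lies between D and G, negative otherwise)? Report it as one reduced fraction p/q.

Set D = (0, 0), A = (1, 0), K = (0, 1), P = (2, 3); any affine frame gives the same invariant.
1. G is the centroid of triangle KDA ⇒ G = (1/3, 1/3)
2. M is the intersection of line DG and line AK ⇒ M = (1/2, 1/2)
M = D + t·(G−D) with t = 3/2, so DM:MG = t:(1−t) = 3/2:-1/2

DM:MG = -3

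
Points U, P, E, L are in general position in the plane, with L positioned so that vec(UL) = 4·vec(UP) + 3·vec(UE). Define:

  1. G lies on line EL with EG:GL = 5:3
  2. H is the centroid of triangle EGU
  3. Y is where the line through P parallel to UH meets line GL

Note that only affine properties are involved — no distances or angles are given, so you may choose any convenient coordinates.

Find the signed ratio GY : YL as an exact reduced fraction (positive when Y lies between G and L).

Choose coordinates U = (0, 0), P = (1, 0), E = (0, 1), L = (4, 3).
1. G lies on line EL with EG:GL = 5:3 ⇒ G = (5/2, 9/4)
2. H is the centroid of triangle EGU ⇒ H = (5/6, 13/12)
3. Y is where the line through P parallel to UH meets line GL ⇒ Y = (23/8, 39/16)
Y = G + t·(L−G) with t = 1/4, so GY:YL = t:(1−t) = 1/4:3/4

GY:YL = 1/3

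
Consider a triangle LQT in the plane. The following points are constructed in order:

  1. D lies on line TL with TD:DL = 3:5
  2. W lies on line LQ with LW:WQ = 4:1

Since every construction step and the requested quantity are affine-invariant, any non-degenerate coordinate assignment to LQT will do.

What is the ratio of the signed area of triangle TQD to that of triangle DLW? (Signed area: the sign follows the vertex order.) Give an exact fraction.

Work in coordinates with L = (0, 0), Q = (1, 0), T = (0, 1).
1. D lies on line TL with TD:DL = 3:5 ⇒ D = (0, 5/8)
2. W lies on line LQ with LW:WQ = 4:1 ⇒ W = (4/5, 0)
2·[TQD] = -3/8, 2·[DLW] = 1/2
[TQD]:[DLW] = -3/8:1/2 = -3/4

[TQD]:[DLW] = -3/4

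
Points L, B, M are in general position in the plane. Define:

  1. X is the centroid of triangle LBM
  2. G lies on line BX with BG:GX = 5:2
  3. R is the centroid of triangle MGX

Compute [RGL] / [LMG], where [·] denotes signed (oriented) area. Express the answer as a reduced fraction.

Assign L = (0, 0), B = (1, 0), M = (0, 1) — the answer is frame-independent, so this choice is without loss of generality.
1. X is the centroid of triangle LBM ⇒ X = (1/3, 1/3)
2. G lies on line BX with BG:GX = 5:2 ⇒ G = (11/21, 5/21)
3. R is the centroid of triangle MGX ⇒ R = (2/7, 11/21)
2·[RGL] = -13/63, 2·[LMG] = -11/21
[RGL]:[LMG] = -13/63:-11/21 = 13/33

[RGL]:[LMG] = 13/33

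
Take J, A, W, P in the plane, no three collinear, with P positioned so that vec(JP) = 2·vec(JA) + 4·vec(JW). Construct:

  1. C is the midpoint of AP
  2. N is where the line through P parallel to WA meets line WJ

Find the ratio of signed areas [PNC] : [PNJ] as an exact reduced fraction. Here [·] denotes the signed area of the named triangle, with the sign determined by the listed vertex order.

[PNC]:[PNJ] = 5/12

Set J = (0, 0), A = (1, 0), W = (0, 1), P = (2, 4); any affine frame gives the same invariant.
1. C is the midpoint of AP ⇒ C = (3/2, 2)
2. N is where the line through P parallel to WA meets line WJ ⇒ N = (0, 6)
2·[PNC] = 5, 2·[PNJ] = 12
[PNC]:[PNJ] = 5:12 = 5/12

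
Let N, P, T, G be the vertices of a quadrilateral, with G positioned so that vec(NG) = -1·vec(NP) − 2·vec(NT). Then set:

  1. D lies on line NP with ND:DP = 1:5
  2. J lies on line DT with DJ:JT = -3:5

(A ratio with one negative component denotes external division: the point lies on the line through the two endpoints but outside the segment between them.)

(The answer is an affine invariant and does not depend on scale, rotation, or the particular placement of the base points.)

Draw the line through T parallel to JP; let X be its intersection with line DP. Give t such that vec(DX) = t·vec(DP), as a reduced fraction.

Work in coordinates with N = (0, 0), P = (1, 0), T = (0, 1), G = (-1, -2).
1. D lies on line NP with ND:DP = 1:5 ⇒ D = (1/6, 0)
2. J lies on line DT with DJ:JT = -3:5 ⇒ J = (5/12, -3/2)
through T parallel to JP: direction (7/12, 3/2); meets DP at X = (-7/18, 0)
X = D + t·(P−D) with t = -2/3

t = -2/3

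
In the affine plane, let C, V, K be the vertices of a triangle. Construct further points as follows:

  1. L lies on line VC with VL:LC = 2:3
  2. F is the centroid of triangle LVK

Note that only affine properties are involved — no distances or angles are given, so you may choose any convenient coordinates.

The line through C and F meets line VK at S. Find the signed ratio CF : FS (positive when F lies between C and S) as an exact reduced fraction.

CF:FS = 13/2

Work in coordinates with C = (0, 0), V = (1, 0), K = (0, 1).
1. L lies on line VC with VL:LC = 2:3 ⇒ L = (3/5, 0)
2. F is the centroid of triangle LVK ⇒ F = (8/15, 1/3)
line CF meets VK at S = (8/13, 5/13)
F = C + t·(S−C) with t = 13/15, so CF:FS = 13/15:2/15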